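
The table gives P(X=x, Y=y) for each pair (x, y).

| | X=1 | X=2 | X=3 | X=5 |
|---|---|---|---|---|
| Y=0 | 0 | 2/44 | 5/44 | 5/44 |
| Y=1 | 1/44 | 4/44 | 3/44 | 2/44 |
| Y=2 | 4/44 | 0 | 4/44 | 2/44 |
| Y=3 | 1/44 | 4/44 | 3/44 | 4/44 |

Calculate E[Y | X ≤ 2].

P(X ≤ 2) = 4/11.
Σ Y·P over the event = 1·(1/44) + 2·(4/44) + 3·(1/44) + 0·(2/44) + 1·(4/44) + 3·(4/44) = 7/11.
E[Y | X ≤ 2] = (7/11) / (4/11) = 7/4.

7/4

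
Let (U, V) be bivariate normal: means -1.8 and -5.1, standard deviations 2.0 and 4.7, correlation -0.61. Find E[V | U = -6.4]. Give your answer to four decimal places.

For a bivariate normal, E[V | U=x] = μ_V + ρ·(σ_V/σ_U)·(x − μ_U).
E[V | U=-6.4] = -5.1 + (-0.61)·(4.7/2.0)·(-6.4 − (-1.8)) = -5.1 + (-1.4335)·(-4.6) = 1.4941.

1.4941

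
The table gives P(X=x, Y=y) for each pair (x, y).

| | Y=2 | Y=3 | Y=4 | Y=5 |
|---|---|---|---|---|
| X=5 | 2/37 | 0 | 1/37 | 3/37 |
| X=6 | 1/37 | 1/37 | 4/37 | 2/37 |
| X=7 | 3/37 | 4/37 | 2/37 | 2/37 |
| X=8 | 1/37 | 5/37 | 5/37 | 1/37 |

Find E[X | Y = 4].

83/12

P(Y = 4) = 12/37.
Σ X·P over the event = 5·(1/37) + 6·(4/37) + 7·(2/37) + 8·(5/37) = 83/37.
E[X | Y = 4] = (83/37) / (12/37) = 83/12.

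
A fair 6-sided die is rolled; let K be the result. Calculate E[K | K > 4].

Given K > 4, K is equally likely to be any of {5, 6}.
E[K | K > 4] = (5 + 6) / 2 = 11/2.

11/2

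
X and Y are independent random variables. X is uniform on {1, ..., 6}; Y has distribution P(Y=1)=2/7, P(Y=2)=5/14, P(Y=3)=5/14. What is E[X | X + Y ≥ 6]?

P(X + Y ≥ 6) = 43/84.
Summing X·P(x,y) over outcomes with X + Y ≥ 6 gives 209/84.
E[X | X + Y ≥ 6] = (209/84) / (43/84) = 209/43.

209/43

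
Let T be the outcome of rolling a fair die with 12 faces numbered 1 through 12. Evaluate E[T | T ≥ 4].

8

Given T ≥ 4, T is equally likely to be any of {4, 5, 6, 7, 8, 9, 10, 11, 12}.
E[T | T ≥ 4] = (4 + 5 + 6 + 7 + 8 + 9 + 10 + 11 + 12) / 9 = 8.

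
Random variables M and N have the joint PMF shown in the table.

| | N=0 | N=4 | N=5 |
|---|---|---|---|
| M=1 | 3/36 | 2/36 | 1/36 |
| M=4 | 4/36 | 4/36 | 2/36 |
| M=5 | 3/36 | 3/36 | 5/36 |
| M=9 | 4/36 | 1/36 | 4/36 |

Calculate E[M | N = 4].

P(N = 4) = 5/18.
Σ M·P over the event = 1·(2/36) + 4·(4/36) + 5·(3/36) + 9·(1/36) = 7/6.
E[M | N = 4] = (7/6) / (5/18) = 21/5.

21/5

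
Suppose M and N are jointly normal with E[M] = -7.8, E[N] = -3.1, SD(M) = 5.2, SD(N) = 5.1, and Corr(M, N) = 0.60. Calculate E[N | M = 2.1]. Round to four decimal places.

The regression of N on M has slope ρ·σ_N/σ_M and passes through (μ_M, μ_N).
E[N | M=2.1] = -3.1 + (0.60)·(5.1/5.2)·(2.1 − (-7.8)) = -3.1 + (0.58846)·(9.9) = 2.7258.

2.7258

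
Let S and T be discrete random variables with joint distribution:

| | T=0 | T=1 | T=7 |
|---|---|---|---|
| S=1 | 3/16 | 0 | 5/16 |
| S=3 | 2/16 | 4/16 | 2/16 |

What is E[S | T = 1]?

P(T = 1) = 1/4.
Σ S·P over the event = 3·(4/16) = 3/4.
E[S | T = 1] = (3/4) / (1/4) = 3.

3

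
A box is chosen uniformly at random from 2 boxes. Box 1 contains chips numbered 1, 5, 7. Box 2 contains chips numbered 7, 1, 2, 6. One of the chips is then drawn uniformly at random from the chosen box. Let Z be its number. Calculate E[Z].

E[Z | box 1] = (1+5+7)/3 = 13/3.
E[Z | box 2] = (7+1+2+6)/4 = 4.
E[Z] = (1/2)·(13/3) + (1/2)·(4) = 25/6.

25/6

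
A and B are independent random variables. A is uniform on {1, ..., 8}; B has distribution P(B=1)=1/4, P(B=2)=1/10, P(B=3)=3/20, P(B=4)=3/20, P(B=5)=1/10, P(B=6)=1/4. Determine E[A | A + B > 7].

263/45

P(A + B > 7) = 9/16.
Summing A·P(x,y) over outcomes with A + B > 7 gives 263/80.
E[A | A + B > 7] = (263/80) / (9/16) = 263/45.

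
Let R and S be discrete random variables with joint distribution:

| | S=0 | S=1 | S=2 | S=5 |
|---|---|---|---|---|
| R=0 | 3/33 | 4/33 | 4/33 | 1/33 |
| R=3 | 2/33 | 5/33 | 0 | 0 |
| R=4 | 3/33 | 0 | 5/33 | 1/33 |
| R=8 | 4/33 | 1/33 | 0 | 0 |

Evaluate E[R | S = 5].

P(S = 5) = 2/33.
Σ R·P over the event = 0·(1/33) + 4·(1/33) = 4/33.
E[R | S = 5] = (4/33) / (2/33) = 2.

2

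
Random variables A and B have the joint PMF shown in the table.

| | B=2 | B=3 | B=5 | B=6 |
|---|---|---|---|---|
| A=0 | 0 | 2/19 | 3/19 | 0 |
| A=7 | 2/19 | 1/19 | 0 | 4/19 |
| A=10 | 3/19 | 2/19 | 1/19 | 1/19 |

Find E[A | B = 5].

5/2

P(B = 5) = 4/19.
Summing A·P(A=x,B=y) over the conditioning event gives 10/19.
E[A | B = 5] = (10/19) / (4/19) = 5/2.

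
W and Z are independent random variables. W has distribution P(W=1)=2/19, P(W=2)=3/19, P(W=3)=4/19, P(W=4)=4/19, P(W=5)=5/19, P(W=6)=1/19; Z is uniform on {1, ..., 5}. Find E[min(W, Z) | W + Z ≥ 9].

73/17

P(W + Z ≥ 9) = 17/95.
Summing min(W,Z)·P(x,y) over outcomes with W + Z ≥ 9 gives 73/95.
E[min(W, Z) | W + Z ≥ 9] = (73/95) / (17/95) = 73/17.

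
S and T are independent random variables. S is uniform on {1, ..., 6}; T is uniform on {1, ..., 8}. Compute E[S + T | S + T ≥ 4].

376/45

P(S + T ≥ 4) = 15/16.
Summing (S+T)·P(x,y) over outcomes with S + T ≥ 4 gives 47/6.
E[S + T | S + T ≥ 4] = (47/6) / (15/16) = 376/45.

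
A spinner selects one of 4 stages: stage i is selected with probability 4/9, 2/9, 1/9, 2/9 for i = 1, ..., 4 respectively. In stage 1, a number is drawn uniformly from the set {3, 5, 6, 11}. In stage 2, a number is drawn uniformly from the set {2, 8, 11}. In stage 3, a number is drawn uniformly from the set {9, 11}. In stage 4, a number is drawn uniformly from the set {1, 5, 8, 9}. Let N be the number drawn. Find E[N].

121/18

E[N | stage 1] = (3+5+6+11)/4 = 25/4.
E[N | stage 2] = (2+8+11)/3 = 7.
E[N | stage 3] = (9+11)/2 = 10.
E[N | stage 4] = (1+5+8+9)/4 = 23/4.
E[N] = (4/9)·(25/4) + (2/9)·(7) + (1/9)·(10) + (2/9)·(23/4) = 121/18.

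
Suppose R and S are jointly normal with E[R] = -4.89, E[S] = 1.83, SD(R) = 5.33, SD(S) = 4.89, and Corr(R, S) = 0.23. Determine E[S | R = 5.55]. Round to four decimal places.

4.0330

For a bivariate normal, E[S | R=x] = μ_S + ρ·(σ_S/σ_R)·(x − μ_R).
E[S | R=5.55] = 1.83 + (0.23)·(4.89/5.33)·(5.55 − (-4.89)) = 1.83 + (0.211013)·(10.44) = 4.0330.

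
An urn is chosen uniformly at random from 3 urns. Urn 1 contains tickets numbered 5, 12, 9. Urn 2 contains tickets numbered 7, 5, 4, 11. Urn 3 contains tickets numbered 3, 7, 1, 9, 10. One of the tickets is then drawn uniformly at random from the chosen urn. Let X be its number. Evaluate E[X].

E[X | urn 1] = (5+12+9)/3 = 26/3.
E[X | urn 2] = (7+5+4+11)/4 = 27/4.
E[X | urn 3] = (3+7+1+9+10)/5 = 6.
By the law of total expectation,
E[X] = (1/3)·(26/3) + (1/3)·(27/4) + (1/3)·(6) = 257/36.

257/36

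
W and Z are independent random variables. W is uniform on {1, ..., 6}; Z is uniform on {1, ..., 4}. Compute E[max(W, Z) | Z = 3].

Outcomes with Z = 3: (1,3), (2,3), (3,3), (4,3), (5,3), (6,3), each with probability 1/24.
E[max(W, Z) | Z = 3] = (3 + 3 + 3 + 4 + 5 + 6) / 6 = 4.

4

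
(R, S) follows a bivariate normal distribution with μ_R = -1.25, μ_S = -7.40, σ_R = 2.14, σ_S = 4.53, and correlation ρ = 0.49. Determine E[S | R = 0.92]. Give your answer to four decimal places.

-5.1492

E[S | R=x] = μ_S + ρ(σ_S/σ_R)(x − μ_R) for jointly normal variables.
E[S | R=0.92] = -7.40 + (0.49)·(4.53/2.14)·(0.92 − (-1.25)) = -7.40 + (1.03724)·(2.17) = -5.1492.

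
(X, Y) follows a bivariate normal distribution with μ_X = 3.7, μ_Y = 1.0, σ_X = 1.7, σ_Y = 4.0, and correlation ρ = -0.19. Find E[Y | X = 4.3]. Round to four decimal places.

0.7318

The regression of Y on X has slope ρ·σ_Y/σ_X and passes through (μ_X, μ_Y).
E[Y | X=4.3] = 1.0 + (-0.19)·(4.0/1.7)·(4.3 − (3.7)) = 1.0 + (-0.44706)·(0.6) = 0.7318.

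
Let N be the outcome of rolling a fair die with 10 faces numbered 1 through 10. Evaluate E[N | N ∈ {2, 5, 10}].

P(N ∈ {2, 5, 10}) = 3/10.
Σ over the event: 2·1/10 + 5·1/10 + 10·1/10 = 17/10.
E[N | N ∈ {2, 5, 10}] = (17/10) / (3/10) = 17/3.

17/3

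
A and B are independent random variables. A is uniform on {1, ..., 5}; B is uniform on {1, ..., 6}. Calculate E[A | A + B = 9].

P(A + B = 9) = 1/10.
Summing A·P(x,y) over outcomes with A + B = 9 gives 2/5.
E[A | A + B = 9] = (2/5) / (1/10) = 4.

4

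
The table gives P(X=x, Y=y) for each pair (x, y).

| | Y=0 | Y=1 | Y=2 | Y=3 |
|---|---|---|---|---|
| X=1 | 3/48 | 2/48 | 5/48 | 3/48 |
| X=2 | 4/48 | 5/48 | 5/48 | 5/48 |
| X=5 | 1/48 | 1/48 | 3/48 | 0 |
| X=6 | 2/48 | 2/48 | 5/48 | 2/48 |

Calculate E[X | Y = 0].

14/5

P(Y = 0) = 5/24.
Σ X·P over the event = 1·(3/48) + 2·(4/48) + 5·(1/48) + 6·(2/48) = 7/12.
E[X | Y = 0] = (7/12) / (5/24) = 14/5.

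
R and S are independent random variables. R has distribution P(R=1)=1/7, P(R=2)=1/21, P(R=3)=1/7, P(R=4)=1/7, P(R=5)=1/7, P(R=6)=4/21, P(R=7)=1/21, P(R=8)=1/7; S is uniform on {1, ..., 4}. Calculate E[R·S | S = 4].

128/7

P(S = 4) = 1/4.
Summing RS·P(x,y) over outcomes with S = 4 gives 32/7.
E[R·S | S = 4] = (32/7) / (1/4) = 128/7.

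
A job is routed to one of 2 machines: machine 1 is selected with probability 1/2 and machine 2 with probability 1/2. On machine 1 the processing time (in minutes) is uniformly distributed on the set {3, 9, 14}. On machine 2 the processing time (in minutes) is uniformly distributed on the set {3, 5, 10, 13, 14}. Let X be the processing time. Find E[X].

E[X | machine 1] = (3+9+14)/3 = 26/3.
E[X | machine 2] = (3+5+10+13+14)/5 = 9.
By the law of total expectation,
E[X] = (1/2)·(26/3) + (1/2)·(9) = 53/6.

53/6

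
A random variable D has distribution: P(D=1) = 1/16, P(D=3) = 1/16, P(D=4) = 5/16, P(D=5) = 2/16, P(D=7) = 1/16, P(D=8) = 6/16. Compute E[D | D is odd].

21/5

P(D is odd) = 5/16.
Σ over the event: 1·1/16 + 3·1/16 + 5·1/8 + 7·1/16 = 21/16.
E[D | D is odd] = (21/16) / (5/16) = 21/5.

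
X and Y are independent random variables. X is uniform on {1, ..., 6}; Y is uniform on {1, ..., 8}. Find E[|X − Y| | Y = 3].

3/2

Outcomes with Y = 3: (1,3), (2,3), (3,3), (4,3), (5,3), (6,3), each with probability 1/48.
E[|X − Y| | Y = 3] = (2 + 1 + 0 + 1 + 2 + 3) / 6 = 3/2.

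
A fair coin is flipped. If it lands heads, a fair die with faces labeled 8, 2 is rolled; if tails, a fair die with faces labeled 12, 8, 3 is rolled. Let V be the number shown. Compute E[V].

E[V | heads] = (8+2)/2 = 5.
E[V | tails] = (12+8+3)/3 = 23/3.
By the law of total expectation,
E[V] = (1/2)·(5) + (1/2)·(23/3) = 19/3.

19/3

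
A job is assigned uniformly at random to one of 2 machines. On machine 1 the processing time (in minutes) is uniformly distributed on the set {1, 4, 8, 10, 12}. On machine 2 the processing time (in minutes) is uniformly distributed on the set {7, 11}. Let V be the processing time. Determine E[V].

E[V | machine 1] = (1+4+8+10+12)/5 = 7.
E[V | machine 2] = (7+11)/2 = 9.
By the law of total expectation,
E[V] = (1/2)·(7) + (1/2)·(9) = 8.

8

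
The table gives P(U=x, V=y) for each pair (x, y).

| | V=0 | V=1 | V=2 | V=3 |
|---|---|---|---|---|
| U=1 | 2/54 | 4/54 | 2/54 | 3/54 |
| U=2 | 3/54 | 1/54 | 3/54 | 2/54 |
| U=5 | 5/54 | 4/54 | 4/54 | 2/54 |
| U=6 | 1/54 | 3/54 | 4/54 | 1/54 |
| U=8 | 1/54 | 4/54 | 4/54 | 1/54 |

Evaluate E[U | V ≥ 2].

115/26

P(V ≥ 2) = 13/27.
Summing U·P(U=x,V=y) over the conditioning event gives 115/54.
E[U | V ≥ 2] = (115/54) / (13/27) = 115/26.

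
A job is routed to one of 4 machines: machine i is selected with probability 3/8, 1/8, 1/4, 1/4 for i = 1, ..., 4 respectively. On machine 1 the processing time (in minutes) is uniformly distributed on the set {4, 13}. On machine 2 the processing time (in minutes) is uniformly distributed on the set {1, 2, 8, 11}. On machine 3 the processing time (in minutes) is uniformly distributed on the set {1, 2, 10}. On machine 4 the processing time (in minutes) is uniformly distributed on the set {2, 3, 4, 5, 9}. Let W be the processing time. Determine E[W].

E[W | machine 1] = (4+13)/2 = 17/2.
E[W | machine 2] = (1+2+8+11)/4 = 11/2.
E[W | machine 3] = (1+2+10)/3 = 13/3.
E[W | machine 4] = (2+3+4+5+9)/5 = 23/5.
By the law of total expectation,
E[W] = (3/8)·(17/2) + (1/8)·(11/2) + (1/4)·(13/3) + (1/4)·(23/5) = 733/120.

733/120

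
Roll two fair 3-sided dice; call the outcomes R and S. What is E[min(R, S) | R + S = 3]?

P(R + S = 3) = 2/9.
Summing min(R,S)·P(x,y) over outcomes with R + S = 3 gives 2/9.
E[min(R, S) | R + S = 3] = (2/9) / (2/9) = 1.

1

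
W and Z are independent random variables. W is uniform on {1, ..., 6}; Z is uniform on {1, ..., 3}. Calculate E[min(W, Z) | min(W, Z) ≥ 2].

12/5

P(min(W, Z) ≥ 2) = 5/9.
Summing min(W,Z)·P(x,y) over outcomes with min(W, Z) ≥ 2 gives 4/3.
E[min(W, Z) | min(W, Z) ≥ 2] = (4/3) / (5/9) = 12/5.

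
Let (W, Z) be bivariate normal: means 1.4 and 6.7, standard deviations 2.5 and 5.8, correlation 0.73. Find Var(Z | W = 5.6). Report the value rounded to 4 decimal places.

15.7132

The conditional variance in a bivariate normal is σ_Z²(1 − ρ²), independent of x.
Var(Z | W=5.6) = (5.8)²·(1 − (0.73)²) = 33.64·0.4671 = 15.7132.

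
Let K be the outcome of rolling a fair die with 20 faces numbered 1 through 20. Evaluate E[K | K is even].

Given K is even, K is equally likely to be any of {2, 4, 6, 8, 10, 12, 14, 16, 18, 20}.
E[K | K is even] = (2 + 4 + 6 + 8 + 10 + 12 + 14 + 16 + 18 + 20) / 10 = 11.

11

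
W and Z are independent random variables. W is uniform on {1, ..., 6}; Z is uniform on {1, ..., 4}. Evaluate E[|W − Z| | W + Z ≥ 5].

P(W + Z ≥ 5) = 3/4.
Summing |W−Z|·P(x,y) over outcomes with W + Z ≥ 5 gives 19/12.
E[|W − Z| | W + Z ≥ 5] = (19/12) / (3/4) = 19/9.

19/9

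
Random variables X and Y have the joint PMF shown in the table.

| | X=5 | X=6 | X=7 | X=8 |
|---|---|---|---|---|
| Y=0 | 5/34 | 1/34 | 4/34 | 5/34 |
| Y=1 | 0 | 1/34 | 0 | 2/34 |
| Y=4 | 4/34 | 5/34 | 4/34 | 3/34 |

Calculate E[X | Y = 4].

51/8

P(Y = 4) = 8/17.
Σ X·P over the event = 5·(4/34) + 6·(5/34) + 7·(4/34) + 8·(3/34) = 3.
E[X | Y = 4] = (3) / (8/17) = 51/8.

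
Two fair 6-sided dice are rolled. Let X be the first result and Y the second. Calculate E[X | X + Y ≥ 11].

Outcomes with X + Y ≥ 11: (5,6), (6,5), (6,6), each with probability 1/36.
E[X | X + Y ≥ 11] = (5 + 6 + 6) / 3 = 17/3.

17/3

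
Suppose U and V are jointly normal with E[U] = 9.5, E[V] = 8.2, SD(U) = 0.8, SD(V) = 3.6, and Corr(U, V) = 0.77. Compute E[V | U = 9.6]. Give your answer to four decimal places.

8.5465

The regression of V on U has slope ρ·σ_V/σ_U and passes through (μ_U, μ_V).
E[V | U=9.6] = 8.2 + (0.77)·(3.6/0.8)·(9.6 − (9.5)) = 8.2 + (3.465)·(0.1) = 8.5465.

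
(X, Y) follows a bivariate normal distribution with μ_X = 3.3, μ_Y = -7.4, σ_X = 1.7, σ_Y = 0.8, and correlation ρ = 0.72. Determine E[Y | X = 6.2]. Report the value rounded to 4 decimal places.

E[Y | X=x] = μ_Y + ρ(σ_Y/σ_X)(x − μ_X) for jointly normal variables.
E[Y | X=6.2] = -7.4 + (0.72)·(0.8/1.7)·(6.2 − (3.3)) = -7.4 + (0.33882)·(2.9) = -6.4174.

-6.4174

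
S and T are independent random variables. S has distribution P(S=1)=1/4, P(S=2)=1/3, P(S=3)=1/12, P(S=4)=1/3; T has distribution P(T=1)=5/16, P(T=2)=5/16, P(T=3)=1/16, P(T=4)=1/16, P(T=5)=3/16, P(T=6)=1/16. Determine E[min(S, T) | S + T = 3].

1

P(S + T = 3) = 35/192.
Summing min(S,T)·P(x,y) over outcomes with S + T = 3 gives 35/192.
E[min(S, T) | S + T = 3] = (35/192) / (35/192) = 1.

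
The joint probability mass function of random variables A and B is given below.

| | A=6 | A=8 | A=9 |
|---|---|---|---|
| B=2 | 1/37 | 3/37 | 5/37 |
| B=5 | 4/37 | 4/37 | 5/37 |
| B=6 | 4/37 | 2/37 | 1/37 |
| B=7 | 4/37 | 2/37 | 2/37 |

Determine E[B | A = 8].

52/11

P(A = 8) = 11/37.
Σ B·P over the event = 2·(3/37) + 5·(4/37) + 6·(2/37) + 7·(2/37) = 52/37.
E[B | A = 8] = (52/37) / (11/37) = 52/11.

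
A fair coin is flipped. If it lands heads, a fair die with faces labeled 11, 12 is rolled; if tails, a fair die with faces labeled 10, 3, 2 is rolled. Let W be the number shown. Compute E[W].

33/4

E[W | heads] = (11+12)/2 = 23/2.
E[W | tails] = (10+3+2)/3 = 5.
By the law of total expectation,
E[W] = (1/2)·(23/2) + (1/2)·(5) = 33/4.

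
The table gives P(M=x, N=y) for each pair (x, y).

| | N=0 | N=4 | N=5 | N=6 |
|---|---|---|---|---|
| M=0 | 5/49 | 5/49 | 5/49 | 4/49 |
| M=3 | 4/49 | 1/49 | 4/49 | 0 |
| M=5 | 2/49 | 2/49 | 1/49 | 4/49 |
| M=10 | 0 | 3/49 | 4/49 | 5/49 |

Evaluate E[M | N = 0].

2

P(N = 0) = 11/49.
Σ M·P over the event = 0·(5/49) + 3·(4/49) + 5·(2/49) = 22/49.
E[M | N = 0] = (22/49) / (11/49) = 2.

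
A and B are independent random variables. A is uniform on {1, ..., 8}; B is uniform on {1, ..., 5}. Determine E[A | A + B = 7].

Outcomes with A + B = 7: (2,5), (3,4), (4,3), (5,2), (6,1), each with probability 1/40.
E[A | A + B = 7] = (2 + 3 + 4 + 5 + 6) / 5 = 4.

4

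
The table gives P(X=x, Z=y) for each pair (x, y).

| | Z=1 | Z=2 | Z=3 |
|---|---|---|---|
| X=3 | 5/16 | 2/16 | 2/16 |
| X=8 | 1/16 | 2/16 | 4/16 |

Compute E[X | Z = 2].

P(Z = 2) = 1/4.
Σ X·P over the event = 3·(2/16) + 8·(2/16) = 11/8.
E[X | Z = 2] = (11/8) / (1/4) = 11/2.

11/2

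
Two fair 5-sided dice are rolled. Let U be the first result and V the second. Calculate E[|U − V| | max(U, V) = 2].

Outcomes with max(U, V) = 2: (1,2), (2,1), (2,2), each with probability 1/25.
E[|U − V| | max(U, V) = 2] = (1 + 1 + 0) / 3 = 2/3.

2/3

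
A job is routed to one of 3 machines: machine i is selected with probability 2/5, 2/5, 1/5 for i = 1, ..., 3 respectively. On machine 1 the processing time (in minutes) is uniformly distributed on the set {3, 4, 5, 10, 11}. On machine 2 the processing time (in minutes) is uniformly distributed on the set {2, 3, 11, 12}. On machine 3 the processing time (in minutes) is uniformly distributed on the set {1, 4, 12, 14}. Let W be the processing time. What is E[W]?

699/100

E[W | machine 1] = (3+4+5+10+11)/5 = 33/5.
E[W | machine 2] = (2+3+11+12)/4 = 7.
E[W | machine 3] = (1+4+12+14)/4 = 31/4.
E[W] = (2/5)·(33/5) + (2/5)·(7) + (1/5)·(31/4) = 699/100.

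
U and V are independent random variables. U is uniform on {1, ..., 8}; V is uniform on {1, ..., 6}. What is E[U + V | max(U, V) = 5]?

Outcomes with max(U, V) = 5: (1,5), (2,5), (3,5), (4,5), (5,1), (5,2), (5,3), (5,4), (5,5), each with probability 1/48.
E[U + V | max(U, V) = 5] = (6 + 7 + 8 + 9 + 6 + 7 + 8 + 9 + 10) / 9 = 70/9.

70/9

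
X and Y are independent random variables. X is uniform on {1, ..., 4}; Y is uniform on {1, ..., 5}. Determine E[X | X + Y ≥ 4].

P(X + Y ≥ 4) = 17/20.
Summing X·P(x,y) over outcomes with X + Y ≥ 4 gives 23/10.
E[X | X + Y ≥ 4] = (23/10) / (17/20) = 46/17.

46/17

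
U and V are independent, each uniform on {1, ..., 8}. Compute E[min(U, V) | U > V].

3

P(U > V) = 7/16.
Summing min(U,V)·P(x,y) over outcomes with U > V gives 21/16.
E[min(U, V) | U > V] = (21/16) / (7/16) = 3.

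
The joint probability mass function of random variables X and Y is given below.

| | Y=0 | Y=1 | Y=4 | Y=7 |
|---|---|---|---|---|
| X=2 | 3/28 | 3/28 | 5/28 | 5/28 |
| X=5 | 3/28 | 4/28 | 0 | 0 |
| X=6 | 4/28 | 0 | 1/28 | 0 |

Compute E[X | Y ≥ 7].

2

P(Y ≥ 7) = 5/28.
Σ X·P over the event = 2·(5/28) = 5/14.
E[X | Y ≥ 7] = (5/14) / (5/28) = 2.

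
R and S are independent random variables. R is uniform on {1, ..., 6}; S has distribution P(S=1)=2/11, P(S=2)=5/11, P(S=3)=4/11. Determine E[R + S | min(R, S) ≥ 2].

P(min(R, S) ≥ 2) = 15/22.
Summing (R+S)·P(x,y) over outcomes with min(R, S) ≥ 2 gives 145/33.
E[R + S | min(R, S) ≥ 2] = (145/33) / (15/22) = 58/9.

58/9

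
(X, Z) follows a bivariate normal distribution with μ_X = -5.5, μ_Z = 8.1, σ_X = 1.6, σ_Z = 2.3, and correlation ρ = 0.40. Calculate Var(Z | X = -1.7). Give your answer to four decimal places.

Var(Z | X=x) = (1 − ρ²)·σ_Z².
Var(Z | X=-1.7) = (2.3)²·(1 − (0.40)²) = 5.29·0.84 = 4.4436.

4.4436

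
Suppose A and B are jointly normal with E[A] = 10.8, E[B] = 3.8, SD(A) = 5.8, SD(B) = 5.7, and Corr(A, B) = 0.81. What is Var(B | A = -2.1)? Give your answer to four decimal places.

11.1733

For a bivariate normal, Var(B | A=x) = σ_B²(1 − ρ²).
Var(B | A=-2.1) = (5.7)²·(1 − (0.81)²) = 32.49·0.3439 = 11.1733.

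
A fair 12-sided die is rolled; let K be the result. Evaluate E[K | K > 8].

Given K > 8, K is equally likely to be any of {9, 10, 11, 12}.
E[K | K > 8] = (9 + 10 + 11 + 12) / 4 = 21/2.

21/2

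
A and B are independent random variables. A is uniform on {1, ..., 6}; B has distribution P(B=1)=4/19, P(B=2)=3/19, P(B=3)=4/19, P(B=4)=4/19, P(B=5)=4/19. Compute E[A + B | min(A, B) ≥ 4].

19/2

P(min(A, B) ≥ 4) = 4/19.
Summing (A+B)·P(x,y) over outcomes with min(A, B) ≥ 4 gives 2.
E[A + B | min(A, B) ≥ 4] = (2) / (4/19) = 19/2.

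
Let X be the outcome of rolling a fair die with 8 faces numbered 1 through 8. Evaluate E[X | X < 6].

3

Given X < 6, X is equally likely to be any of {1, 2, 3, 4, 5}.
E[X | X < 6] = (1 + 2 + 3 + 4 + 5) / 5 = 3.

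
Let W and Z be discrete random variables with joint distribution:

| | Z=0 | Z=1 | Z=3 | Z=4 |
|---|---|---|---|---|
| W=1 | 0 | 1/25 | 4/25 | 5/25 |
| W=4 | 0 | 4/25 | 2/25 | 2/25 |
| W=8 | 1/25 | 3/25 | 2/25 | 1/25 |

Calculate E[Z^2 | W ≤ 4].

19/2

P(W ≤ 4) = 18/25.
Σ Z^2·P over the event = 1·(1/25) + 9·(4/25) + 16·(5/25) + 1·(4/25) + 9·(2/25) + 16·(2/25) = 171/25.
E[Z^2 | W ≤ 4] = (171/25) / (18/25) = 19/2.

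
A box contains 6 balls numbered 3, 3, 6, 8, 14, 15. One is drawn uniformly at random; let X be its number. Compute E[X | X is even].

P(X is even) = 1/2.
Σ over the event: 6·1/6 + 8·1/6 + 14·1/6 = 14/3.
E[X | X is even] = (14/3) / (1/2) = 28/3.

28/3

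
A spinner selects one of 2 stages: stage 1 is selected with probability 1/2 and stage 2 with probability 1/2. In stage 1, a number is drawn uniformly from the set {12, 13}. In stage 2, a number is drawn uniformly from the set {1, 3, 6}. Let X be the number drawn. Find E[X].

E[X | stage 1] = (12+13)/2 = 25/2.
E[X | stage 2] = (1+3+6)/3 = 10/3.
E[X] = (1/2)·(25/2) + (1/2)·(10/3) = 95/12.

95/12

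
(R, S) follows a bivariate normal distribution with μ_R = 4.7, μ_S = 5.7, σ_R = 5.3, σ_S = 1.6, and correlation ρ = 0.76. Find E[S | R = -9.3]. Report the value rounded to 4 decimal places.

2.4879

For a bivariate normal, E[S | R=x] = μ_S + ρ·(σ_S/σ_R)·(x − μ_R).
E[S | R=-9.3] = 5.7 + (0.76)·(1.6/5.3)·(-9.3 − (4.7)) = 5.7 + (0.229434)·(-14) = 2.4879.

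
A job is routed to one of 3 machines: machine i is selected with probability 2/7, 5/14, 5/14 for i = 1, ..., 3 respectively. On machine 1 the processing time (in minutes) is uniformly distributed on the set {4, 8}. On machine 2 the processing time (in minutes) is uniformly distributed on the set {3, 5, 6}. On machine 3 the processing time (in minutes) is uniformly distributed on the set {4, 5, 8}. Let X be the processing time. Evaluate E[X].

E[X | machine 1] = (4+8)/2 = 6.
E[X | machine 2] = (3+5+6)/3 = 14/3.
E[X | machine 3] = (4+5+8)/3 = 17/3.
By the law of total expectation,
E[X] = (2/7)·(6) + (5/14)·(14/3) + (5/14)·(17/3) = 227/42.

227/42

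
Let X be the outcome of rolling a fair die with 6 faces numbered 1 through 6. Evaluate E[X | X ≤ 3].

2

Given X ≤ 3, X is equally likely to be any of {1, 2, 3}.
E[X | X ≤ 3] = (1 + 2 + 3) / 3 = 2.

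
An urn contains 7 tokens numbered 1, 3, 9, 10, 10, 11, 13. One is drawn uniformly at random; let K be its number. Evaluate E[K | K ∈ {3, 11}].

7

P(K ∈ {3, 11}) = 2/7.
Σ over the event: 3·1/7 + 11·1/7 = 2.
E[K | K ∈ {3, 11}] = (2) / (2/7) = 7.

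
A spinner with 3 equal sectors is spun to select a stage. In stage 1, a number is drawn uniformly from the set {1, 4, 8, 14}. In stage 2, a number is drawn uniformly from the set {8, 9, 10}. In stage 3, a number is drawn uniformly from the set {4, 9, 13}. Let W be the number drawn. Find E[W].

E[W | stage 1] = (1+4+8+14)/4 = 27/4.
E[W | stage 2] = (8+9+10)/3 = 9.
E[W | stage 3] = (4+9+13)/3 = 26/3.
By the law of total expectation,
E[W] = (1/3)·(27/4) + (1/3)·(9) + (1/3)·(26/3) = 293/36.

293/36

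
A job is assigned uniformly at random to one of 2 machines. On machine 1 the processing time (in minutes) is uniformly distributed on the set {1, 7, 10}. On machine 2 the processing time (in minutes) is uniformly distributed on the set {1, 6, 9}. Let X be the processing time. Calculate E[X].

17/3

E[X | machine 1] = (1+7+10)/3 = 6.
E[X | machine 2] = (1+6+9)/3 = 16/3.
E[X] = (1/2)·(6) + (1/2)·(16/3) = 17/3.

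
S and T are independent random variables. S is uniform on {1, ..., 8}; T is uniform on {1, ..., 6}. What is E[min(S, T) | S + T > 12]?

Outcomes with S + T > 12: (7,6), (8,5), (8,6), each with probability 1/48.
E[min(S, T) | S + T > 12] = (6 + 5 + 6) / 3 = 17/3.

17/3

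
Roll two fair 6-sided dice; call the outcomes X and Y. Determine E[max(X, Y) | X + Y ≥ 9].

57/10

Outcomes with X + Y ≥ 9: (3,6), (4,5), (4,6), (5,4), (5,5), (5,6), (6,3), (6,4), (6,5), (6,6), each with probability 1/36.
E[max(X, Y) | X + Y ≥ 9] = (6 + 5 + 6 + 5 + 5 + 6 + 6 + 6 + 6 + 6) / 10 = 57/10.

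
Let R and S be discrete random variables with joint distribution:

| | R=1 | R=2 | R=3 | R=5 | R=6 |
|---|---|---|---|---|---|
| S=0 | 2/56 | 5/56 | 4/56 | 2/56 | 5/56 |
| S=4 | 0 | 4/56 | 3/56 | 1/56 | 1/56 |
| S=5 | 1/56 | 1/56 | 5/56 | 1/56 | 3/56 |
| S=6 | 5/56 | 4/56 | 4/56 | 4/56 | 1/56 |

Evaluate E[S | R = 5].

33/8

P(R = 5) = 1/7.
Σ S·P over the event = 0·(2/56) + 4·(1/56) + 5·(1/56) + 6·(4/56) = 33/56.
E[S | R = 5] = (33/56) / (1/7) = 33/8.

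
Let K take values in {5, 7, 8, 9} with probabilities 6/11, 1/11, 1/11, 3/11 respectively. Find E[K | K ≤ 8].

P(K ≤ 8) = 8/11.
Σ over the event: 5·6/11 + 7·1/11 + 8·1/11 = 45/11.
E[K | K ≤ 8] = (45/11) / (8/11) = 45/8.

45/8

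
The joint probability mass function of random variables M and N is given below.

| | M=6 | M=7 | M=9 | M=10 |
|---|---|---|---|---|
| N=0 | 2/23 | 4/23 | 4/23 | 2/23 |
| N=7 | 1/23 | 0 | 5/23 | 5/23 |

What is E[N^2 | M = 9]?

245/9

P(M = 9) = 9/23.
Σ N^2·P over the event = 0·(4/23) + 49·(5/23) = 245/23.
E[N^2 | M = 9] = (245/23) / (9/23) = 245/9.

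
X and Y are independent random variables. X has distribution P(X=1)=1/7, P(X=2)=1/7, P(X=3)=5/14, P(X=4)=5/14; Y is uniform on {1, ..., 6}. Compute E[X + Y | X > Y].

P(X > Y) = 9/28.
Summing (X+Y)·P(x,y) over outcomes with X > Y gives 47/28.
E[X + Y | X > Y] = (47/28) / (9/28) = 47/9.

47/9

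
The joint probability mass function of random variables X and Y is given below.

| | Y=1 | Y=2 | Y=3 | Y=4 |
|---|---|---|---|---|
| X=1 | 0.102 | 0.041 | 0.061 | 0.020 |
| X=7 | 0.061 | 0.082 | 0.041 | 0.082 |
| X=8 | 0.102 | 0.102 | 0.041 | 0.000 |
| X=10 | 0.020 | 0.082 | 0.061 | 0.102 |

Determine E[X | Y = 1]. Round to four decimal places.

P(Y = 1) = 0.285.
Σ X·P over the event = 1·(0.102) + 7·(0.061) + 8·(0.102) + 10·(0.020) = 1.545.
E[X | Y = 1] = (1.545) / (0.285) = 5.4211.

5.4211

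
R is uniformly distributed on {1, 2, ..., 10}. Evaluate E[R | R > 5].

8

Given R > 5, R is equally likely to be any of {6, 7, 8, 9, 10}.
E[R | R > 5] = (6 + 7 + 8 + 9 + 10) / 5 = 8.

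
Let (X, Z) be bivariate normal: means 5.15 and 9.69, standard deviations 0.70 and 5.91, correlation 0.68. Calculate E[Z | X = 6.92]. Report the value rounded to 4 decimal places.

E[Z | X=x] = μ_Z + ρ(σ_Z/σ_X)(x − μ_X) for jointly normal variables.
E[Z | X=6.92] = 9.69 + (0.68)·(5.91/0.70)·(6.92 − (5.15)) = 9.69 + (5.74114)·(1.77) = 19.8518.

19.8518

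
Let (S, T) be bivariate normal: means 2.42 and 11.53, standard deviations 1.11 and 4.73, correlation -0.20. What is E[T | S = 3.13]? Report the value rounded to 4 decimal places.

10.9249

For a bivariate normal, E[T | S=x] = μ_T + ρ·(σ_T/σ_S)·(x − μ_S).
E[T | S=3.13] = 11.53 + (-0.20)·(4.73/1.11)·(3.13 − (2.42)) = 11.53 + (-0.85225)·(0.71) = 10.9249.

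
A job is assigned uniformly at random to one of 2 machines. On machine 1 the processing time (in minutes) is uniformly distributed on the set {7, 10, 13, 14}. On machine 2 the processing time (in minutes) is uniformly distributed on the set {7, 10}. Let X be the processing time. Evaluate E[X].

E[X | machine 1] = (7+10+13+14)/4 = 11.
E[X | machine 2] = (7+10)/2 = 17/2.
E[X] = (1/2)·(11) + (1/2)·(17/2) = 39/4.

39/4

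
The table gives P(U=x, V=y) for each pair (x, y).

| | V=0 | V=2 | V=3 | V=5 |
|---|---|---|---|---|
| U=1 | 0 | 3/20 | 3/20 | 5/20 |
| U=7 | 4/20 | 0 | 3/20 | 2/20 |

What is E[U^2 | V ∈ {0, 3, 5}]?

449/17

P(V ∈ {0, 3, 5}) = 17/20.
Σ U^2·P over the event = 1·(3/20) + 1·(5/20) + 49·(4/20) + 49·(3/20) + 49·(2/20) = 449/20.
E[U^2 | V ∈ {0, 3, 5}] = (449/20) / (17/20) = 449/17.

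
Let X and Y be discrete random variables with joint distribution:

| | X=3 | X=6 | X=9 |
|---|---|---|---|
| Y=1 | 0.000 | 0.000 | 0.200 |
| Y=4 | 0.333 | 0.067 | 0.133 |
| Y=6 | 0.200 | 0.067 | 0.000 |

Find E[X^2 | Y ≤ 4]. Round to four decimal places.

44.1774

P(Y ≤ 4) = 0.733.
Σ X^2·P over the event = 9·(0.333) + 36·(0.067) + 81·(0.200) + 81·(0.133) = 32.382.
E[X^2 | Y ≤ 4] = (32.382) / (0.733) = 44.1774.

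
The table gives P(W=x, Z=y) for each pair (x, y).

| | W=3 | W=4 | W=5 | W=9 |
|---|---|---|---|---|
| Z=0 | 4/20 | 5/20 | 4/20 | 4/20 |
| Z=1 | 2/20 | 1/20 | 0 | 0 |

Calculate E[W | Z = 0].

P(Z = 0) = 17/20.
Σ W·P over the event = 3·(4/20) + 4·(5/20) + 5·(4/20) + 9·(4/20) = 22/5.
E[W | Z = 0] = (22/5) / (17/20) = 88/17.

88/17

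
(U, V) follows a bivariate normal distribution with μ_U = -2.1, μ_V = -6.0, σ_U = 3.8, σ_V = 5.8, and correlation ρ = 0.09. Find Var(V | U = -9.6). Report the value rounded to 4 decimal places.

For a bivariate normal, Var(V | U=x) = σ_V²(1 − ρ²).
Var(V | U=-9.6) = (5.8)²·(1 − (0.09)²) = 33.64·0.9919 = 33.3675.

33.3675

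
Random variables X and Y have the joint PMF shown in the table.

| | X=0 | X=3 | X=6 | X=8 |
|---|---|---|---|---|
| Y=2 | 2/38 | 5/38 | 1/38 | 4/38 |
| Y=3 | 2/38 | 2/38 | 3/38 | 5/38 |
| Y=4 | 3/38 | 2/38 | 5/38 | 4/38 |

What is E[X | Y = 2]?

53/12

P(Y = 2) = 6/19.
Σ X·P over the event = 0·(2/38) + 3·(5/38) + 6·(1/38) + 8·(4/38) = 53/38.
E[X | Y = 2] = (53/38) / (6/19) = 53/12.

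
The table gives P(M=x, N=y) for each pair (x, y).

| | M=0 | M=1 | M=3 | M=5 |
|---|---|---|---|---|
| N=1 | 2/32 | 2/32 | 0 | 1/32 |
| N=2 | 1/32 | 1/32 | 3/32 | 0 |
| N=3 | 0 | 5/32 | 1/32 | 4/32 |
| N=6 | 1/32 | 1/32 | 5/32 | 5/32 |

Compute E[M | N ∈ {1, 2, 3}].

P(N ∈ {1, 2, 3}) = 5/8.
Summing M·P(M=x,N=y) over the conditioning event gives 45/32.
E[M | N ∈ {1, 2, 3}] = (45/32) / (5/8) = 9/4.

9/4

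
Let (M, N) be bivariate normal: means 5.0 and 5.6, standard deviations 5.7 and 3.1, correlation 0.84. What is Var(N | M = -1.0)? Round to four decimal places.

2.8292

Var(N | M=x) = (1 − ρ²)·σ_N².
Var(N | M=-1.0) = (3.1)²·(1 − (0.84)²) = 9.61·0.2944 = 2.8292.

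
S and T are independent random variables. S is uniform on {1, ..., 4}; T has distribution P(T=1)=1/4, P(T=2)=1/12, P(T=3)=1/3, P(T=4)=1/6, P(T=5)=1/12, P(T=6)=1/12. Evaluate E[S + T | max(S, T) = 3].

P(max(S, T) = 3) = 1/3.
Summing (S+T)·P(x,y) over outcomes with max(S, T) = 3 gives 77/48.
E[S + T | max(S, T) = 3] = (77/48) / (1/3) = 77/16.

77/16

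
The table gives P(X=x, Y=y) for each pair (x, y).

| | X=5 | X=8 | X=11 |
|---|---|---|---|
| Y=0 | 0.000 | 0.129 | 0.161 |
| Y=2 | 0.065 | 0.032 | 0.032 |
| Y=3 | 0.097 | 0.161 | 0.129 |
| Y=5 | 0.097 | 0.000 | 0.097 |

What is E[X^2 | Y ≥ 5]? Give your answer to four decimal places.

73.0000

P(Y ≥ 5) = 0.194.
Σ X^2·P over the event = 25·(0.097) + 121·(0.097) = 14.162.
E[X^2 | Y ≥ 5] = (14.162) / (0.194) = 73.0000.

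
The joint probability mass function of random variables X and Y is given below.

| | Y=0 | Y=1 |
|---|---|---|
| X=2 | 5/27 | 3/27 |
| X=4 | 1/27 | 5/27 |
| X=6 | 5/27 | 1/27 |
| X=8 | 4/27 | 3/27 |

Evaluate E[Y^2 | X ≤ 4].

4/7

P(X ≤ 4) = 14/27.
Σ Y^2·P over the event = 0·(5/27) + 1·(3/27) + 0·(1/27) + 1·(5/27) = 8/27.
E[Y^2 | X ≤ 4] = (8/27) / (14/27) = 4/7.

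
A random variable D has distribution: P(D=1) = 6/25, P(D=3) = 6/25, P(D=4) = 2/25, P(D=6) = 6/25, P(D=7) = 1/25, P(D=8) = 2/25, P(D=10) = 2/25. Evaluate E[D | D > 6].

43/5

P(D > 6) = 1/5.
Σ over the event: 7·1/25 + 8·2/25 + 10·2/25 = 43/25.
E[D | D > 6] = (43/25) / (1/5) = 43/5.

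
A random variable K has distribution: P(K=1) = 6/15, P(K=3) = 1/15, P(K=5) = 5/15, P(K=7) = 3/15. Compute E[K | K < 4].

9/7

P(K < 4) = 7/15.
Σ over the event: 1·2/5 + 3·1/15 = 3/5.
E[K | K < 4] = (3/5) / (7/15) = 9/7.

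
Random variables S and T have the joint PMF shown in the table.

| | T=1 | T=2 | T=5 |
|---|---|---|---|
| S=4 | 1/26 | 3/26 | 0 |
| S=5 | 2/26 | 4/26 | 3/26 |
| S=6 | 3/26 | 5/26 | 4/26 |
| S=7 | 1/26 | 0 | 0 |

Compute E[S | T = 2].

P(T = 2) = 6/13.
Summing S·P(S=x,T=y) over the conditioning event gives 31/13.
E[S | T = 2] = (31/13) / (6/13) = 31/6.

31/6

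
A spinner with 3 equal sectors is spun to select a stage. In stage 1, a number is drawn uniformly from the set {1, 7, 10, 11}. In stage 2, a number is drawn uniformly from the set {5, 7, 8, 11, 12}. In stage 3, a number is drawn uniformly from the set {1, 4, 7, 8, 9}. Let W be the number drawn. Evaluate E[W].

E[W | stage 1] = (1+7+10+11)/4 = 29/4.
E[W | stage 2] = (5+7+8+11+12)/5 = 43/5.
E[W | stage 3] = (1+4+7+8+9)/5 = 29/5.
E[W] = (1/3)·(29/4) + (1/3)·(43/5) + (1/3)·(29/5) = 433/60.

433/60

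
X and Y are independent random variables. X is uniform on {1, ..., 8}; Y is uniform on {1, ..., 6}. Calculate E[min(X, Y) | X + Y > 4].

3

P(X + Y > 4) = 7/8.
Summing min(X,Y)·P(x,y) over outcomes with X + Y > 4 gives 21/8.
E[min(X, Y) | X + Y > 4] = (21/8) / (7/8) = 3.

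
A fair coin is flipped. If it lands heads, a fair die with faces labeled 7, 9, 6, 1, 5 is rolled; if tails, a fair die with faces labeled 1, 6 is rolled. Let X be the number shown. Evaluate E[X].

91/20

E[X | heads] = (7+9+6+1+5)/5 = 28/5.
E[X | tails] = (1+6)/2 = 7/2.
By the law of total expectation,
E[X] = (1/2)·(28/5) + (1/2)·(7/2) = 91/20.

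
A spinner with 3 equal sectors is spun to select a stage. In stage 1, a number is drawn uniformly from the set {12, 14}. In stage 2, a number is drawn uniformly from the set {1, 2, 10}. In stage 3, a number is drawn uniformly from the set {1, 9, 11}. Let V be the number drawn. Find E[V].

73/9

E[V | stage 1] = (12+14)/2 = 13.
E[V | stage 2] = (1+2+10)/3 = 13/3.
E[V | stage 3] = (1+9+11)/3 = 7.
E[V] = (1/3)·(13) + (1/3)·(13/3) + (1/3)·(7) = 73/9.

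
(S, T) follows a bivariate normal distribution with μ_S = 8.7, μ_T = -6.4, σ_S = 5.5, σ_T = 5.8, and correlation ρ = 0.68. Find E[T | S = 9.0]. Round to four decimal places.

-6.1849

E[T | S=x] = μ_T + ρ(σ_T/σ_S)(x − μ_S) for jointly normal variables.
E[T | S=9.0] = -6.4 + (0.68)·(5.8/5.5)·(9.0 − (8.7)) = -6.4 + (0.71709)·(0.3) = -6.1849.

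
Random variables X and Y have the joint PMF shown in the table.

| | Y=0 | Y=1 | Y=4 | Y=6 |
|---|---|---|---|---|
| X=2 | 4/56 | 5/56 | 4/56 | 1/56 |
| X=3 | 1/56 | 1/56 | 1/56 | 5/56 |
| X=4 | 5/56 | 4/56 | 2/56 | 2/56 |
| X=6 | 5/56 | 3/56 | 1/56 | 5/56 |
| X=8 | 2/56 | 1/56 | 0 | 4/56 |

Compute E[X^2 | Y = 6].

517/17

P(Y = 6) = 17/56.
Σ X^2·P over the event = 4·(1/56) + 9·(5/56) + 16·(2/56) + 36·(5/56) + 64·(4/56) = 517/56.
E[X^2 | Y = 6] = (517/56) / (17/56) = 517/17.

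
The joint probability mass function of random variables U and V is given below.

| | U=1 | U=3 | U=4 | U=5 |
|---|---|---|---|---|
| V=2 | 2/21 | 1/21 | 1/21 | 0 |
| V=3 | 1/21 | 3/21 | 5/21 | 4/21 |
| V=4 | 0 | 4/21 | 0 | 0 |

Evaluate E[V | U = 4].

P(U = 4) = 2/7.
Σ V·P over the event = 2·(1/21) + 3·(5/21) = 17/21.
E[V | U = 4] = (17/21) / (2/7) = 17/6.

17/6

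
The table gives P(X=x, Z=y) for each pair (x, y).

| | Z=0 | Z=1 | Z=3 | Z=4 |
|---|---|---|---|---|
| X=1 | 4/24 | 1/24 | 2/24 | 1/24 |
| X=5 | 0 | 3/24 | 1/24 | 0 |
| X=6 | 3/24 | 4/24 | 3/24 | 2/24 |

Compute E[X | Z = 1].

P(Z = 1) = 1/3.
Σ X·P over the event = 1·(1/24) + 5·(3/24) + 6·(4/24) = 5/3.
E[X | Z = 1] = (5/3) / (1/3) = 5.

5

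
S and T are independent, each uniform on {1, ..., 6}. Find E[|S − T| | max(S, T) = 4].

12/7

Outcomes with max(S, T) = 4: (1,4), (2,4), (3,4), (4,1), (4,2), (4,3), (4,4), each with probability 1/36.
E[|S − T| | max(S, T) = 4] = (3 + 2 + 1 + 3 + 2 + 1 + 0) / 7 = 12/7.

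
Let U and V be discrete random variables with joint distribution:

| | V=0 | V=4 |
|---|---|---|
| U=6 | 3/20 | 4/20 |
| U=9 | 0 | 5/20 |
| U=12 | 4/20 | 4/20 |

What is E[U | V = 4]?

9

P(V = 4) = 13/20.
Σ U·P over the event = 6·(4/20) + 9·(5/20) + 12·(4/20) = 117/20.
E[U | V = 4] = (117/20) / (13/20) = 9.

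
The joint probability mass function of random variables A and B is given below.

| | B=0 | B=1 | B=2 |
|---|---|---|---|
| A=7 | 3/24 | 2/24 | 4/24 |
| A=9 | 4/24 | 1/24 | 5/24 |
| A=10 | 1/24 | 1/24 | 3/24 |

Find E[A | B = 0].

67/8

P(B = 0) = 1/3.
Σ A·P over the event = 7·(3/24) + 9·(4/24) + 10·(1/24) = 67/24.
E[A | B = 0] = (67/24) / (1/3) = 67/8.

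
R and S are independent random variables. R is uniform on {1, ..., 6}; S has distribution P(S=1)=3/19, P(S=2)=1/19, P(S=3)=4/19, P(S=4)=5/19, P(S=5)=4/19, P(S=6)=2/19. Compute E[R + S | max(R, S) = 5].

P(max(R, S) = 5) = 11/38.
Summing (R+S)·P(x,y) over outcomes with max(R, S) = 5 gives 131/57.
E[R + S | max(R, S) = 5] = (131/57) / (11/38) = 262/33.

262/33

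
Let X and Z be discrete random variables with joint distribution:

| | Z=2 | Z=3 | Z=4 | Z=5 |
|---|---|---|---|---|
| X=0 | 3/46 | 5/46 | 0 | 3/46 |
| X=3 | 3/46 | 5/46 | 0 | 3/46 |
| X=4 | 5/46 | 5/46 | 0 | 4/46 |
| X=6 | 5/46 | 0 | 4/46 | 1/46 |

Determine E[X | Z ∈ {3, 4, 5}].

3

P(Z ∈ {3, 4, 5}) = 15/23.
Σ X·P over the event = 0·(5/46) + 0·(3/46) + 3·(5/46) + 3·(3/46) + 4·(5/46) + 4·(4/46) + 6·(4/46) + 6·(1/46) = 45/23.
E[X | Z ∈ {3, 4, 5}] = (45/23) / (15/23) = 3.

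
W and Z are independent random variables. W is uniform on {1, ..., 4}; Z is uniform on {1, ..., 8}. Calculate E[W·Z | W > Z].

Outcomes with W > Z: (2,1), (3,1), (3,2), (4,1), (4,2), (4,3), each with probability 1/32.
E[W·Z | W > Z] = (2 + 3 + 6 + 4 + 8 + 12) / 6 = 35/6.

35/6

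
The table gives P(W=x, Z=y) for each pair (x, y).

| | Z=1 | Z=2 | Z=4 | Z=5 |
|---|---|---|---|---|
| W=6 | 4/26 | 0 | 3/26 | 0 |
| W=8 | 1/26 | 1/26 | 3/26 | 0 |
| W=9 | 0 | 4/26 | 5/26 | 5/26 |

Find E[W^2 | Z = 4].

705/11

P(Z = 4) = 11/26.
Summing W^2·P(W=x,Z=y) over the conditioning event gives 705/26.
E[W^2 | Z = 4] = (705/26) / (11/26) = 705/11.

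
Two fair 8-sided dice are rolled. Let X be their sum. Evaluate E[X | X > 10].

38/3

P(X > 10) = 21/64.
Σ over the event: 11·3/32 + 12·5/64 + 13·1/16 + 14·3/64 + 15·1/32 + 16·1/64 = 133/32.
E[X | X > 10] = (133/32) / (21/64) = 38/3.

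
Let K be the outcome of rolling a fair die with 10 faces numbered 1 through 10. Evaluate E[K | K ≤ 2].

Given K ≤ 2, K is equally likely to be any of {1, 2}.
E[K | K ≤ 2] = (1 + 2) / 2 = 3/2.

3/2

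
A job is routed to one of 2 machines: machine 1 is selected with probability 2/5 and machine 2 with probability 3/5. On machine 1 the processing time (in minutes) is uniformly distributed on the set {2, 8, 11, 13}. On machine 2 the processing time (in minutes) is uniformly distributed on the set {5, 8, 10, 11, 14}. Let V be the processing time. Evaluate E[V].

229/25

E[V | machine 1] = (2+8+11+13)/4 = 17/2.
E[V | machine 2] = (5+8+10+11+14)/5 = 48/5.
By the law of total expectation,
E[V] = (2/5)·(17/2) + (3/5)·(48/5) = 229/25.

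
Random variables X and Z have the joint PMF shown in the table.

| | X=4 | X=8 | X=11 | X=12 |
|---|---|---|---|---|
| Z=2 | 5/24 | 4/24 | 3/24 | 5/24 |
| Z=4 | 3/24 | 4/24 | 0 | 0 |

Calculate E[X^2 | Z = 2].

P(Z = 2) = 17/24.
Σ X^2·P over the event = 16·(5/24) + 64·(4/24) + 121·(3/24) + 144·(5/24) = 473/8.
E[X^2 | Z = 2] = (473/8) / (17/24) = 1419/17.

1419/17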